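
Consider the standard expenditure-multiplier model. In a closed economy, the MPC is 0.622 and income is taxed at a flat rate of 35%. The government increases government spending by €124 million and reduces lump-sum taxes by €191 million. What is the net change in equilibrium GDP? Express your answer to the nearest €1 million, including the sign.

+€408 million

Expenditure multiplier = 1/(1 − c(1−t)) = 1/(1 − 0.622×0.65) = 1/0.5957 ≈ 1.679.
ΔG contributes k·ΔG = (+€124 million) / 0.5957 ≈ +€208.2 million.
ΔT of −€191 million changes first-round spending by −c·ΔT = +€118.802 million, contributing k·(−c·ΔT) = (+€118.802 million) / 0.5957 ≈ +€199.4 million.
Net ΔY = k(ΔG − c·ΔT) = (+€242.802 million) / 0.5957 ≈ +€408 million.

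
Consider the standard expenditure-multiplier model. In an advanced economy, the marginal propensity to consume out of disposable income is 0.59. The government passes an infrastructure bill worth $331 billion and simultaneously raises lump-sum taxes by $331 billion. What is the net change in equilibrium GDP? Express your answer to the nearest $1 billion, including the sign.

+$331 billion

Expenditure multiplier = 1/(1 − MPC) = 1/(1 − 0.59) = 1/0.41 ≈ 2.439.
ΔG contributes k·ΔG = (+$331 billion) / 0.41 ≈ +$807.3 billion.
ΔT of +$331 billion changes first-round spending by −c·ΔT = −$195.29 billion, contributing k·(−c·ΔT) = (−$195.29 billion) / 0.41 ≈ −$476.3 billion.
With ΔG = ΔT and no other leakages, the balanced-budget multiplier is 1, so ΔY = ΔG = +$331 billion.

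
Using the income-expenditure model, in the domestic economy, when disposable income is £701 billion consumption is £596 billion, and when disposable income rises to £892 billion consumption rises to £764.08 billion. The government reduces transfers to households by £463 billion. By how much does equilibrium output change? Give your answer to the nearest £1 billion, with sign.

MPC = ΔC/ΔYd = (764.08 − 596)/(892 − 701) = 168.08/191 = 0.88.
The transfer change shifts disposable income by −£463 billion, so first-round consumption changes by c·ΔTR = 0.88 × (−£463 billion) = −£407.44 billion.
Expenditure multiplier = 1/(1 − MPC) = 1/(1 − 0.88) = 1/0.12 ≈ 8.333.
The transfer multiplier is c × k ≈ 7.333, so ΔY = k × (c·ΔTR) = (−£407.44 billion) / 0.12 ≈ −£3,395 billion.

−£3,395 billion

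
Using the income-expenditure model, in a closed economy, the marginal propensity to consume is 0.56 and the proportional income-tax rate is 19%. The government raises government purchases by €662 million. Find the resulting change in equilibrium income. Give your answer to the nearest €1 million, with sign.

Expenditure multiplier = 1/(1 − c(1−t)) = 1/(1 − 0.56×0.81) = 1/0.5464 ≈ 1.83.
ΔY = k × ΔG = (+€662 million) / 0.5464 ≈ +€1,212 million.

+€1,212 million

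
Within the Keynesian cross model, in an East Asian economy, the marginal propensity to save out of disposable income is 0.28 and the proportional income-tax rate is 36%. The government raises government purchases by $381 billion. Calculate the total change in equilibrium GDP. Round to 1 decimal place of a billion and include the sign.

MPC = 1 − MPS = 1 − 0.28 = 0.72.
Government-spending multiplier = 1/(1 − c(1−t)) = 1/(1 − 0.72×0.64) = 1/0.5392 ≈ 1.855.
ΔY = k × ΔG = (+$381 billion) / 0.5392 ≈ +$706.6 billion.

+$706.6 billion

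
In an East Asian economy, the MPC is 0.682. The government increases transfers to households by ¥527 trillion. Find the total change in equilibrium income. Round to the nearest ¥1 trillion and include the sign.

+¥1,130 trillion

The transfer change shifts disposable income by +¥527 trillion, so first-round consumption changes by c·ΔTR = 0.682 × (+¥527 trillion) = +¥359.414 trillion.
Expenditure multiplier = 1/(1 − MPC) = 1/(1 − 0.682) = 1/0.318 ≈ 3.145.
The transfer multiplier is c × k ≈ 2.145, so ΔY = k × (c·ΔTR) = (+¥359.414 trillion) / 0.318 ≈ +¥1,130 trillion.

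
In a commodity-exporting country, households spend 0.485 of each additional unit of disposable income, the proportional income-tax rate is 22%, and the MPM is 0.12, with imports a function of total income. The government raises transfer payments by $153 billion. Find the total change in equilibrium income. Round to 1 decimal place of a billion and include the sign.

The transfer change shifts disposable income by +$153 billion, so first-round consumption changes by c·ΔTR = 0.485 × (+$153 billion) = +$74.205 billion.
Expenditure multiplier = 1/(1 − c(1−t) + m) = 1/(1 − 0.485×0.78 + 0.12) = 1/0.7417 ≈ 1.348.
The transfer multiplier is c × k ≈ 0.654, so ΔY = k × (c·ΔTR) = (+$74.205 billion) / 0.7417 ≈ +$100 billion.

+$100.0 billion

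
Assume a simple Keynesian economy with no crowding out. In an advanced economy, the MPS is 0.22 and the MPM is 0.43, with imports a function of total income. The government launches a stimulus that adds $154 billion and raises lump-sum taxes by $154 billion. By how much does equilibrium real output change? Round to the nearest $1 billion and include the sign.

+$52 billion

MPC = 1 − MPS = 1 − 0.22 = 0.78.
Expenditure multiplier = 1/(1 − c + m) = 1/(1 − 0.78 + 0.43) = 1/0.65 ≈ 1.538.
ΔG contributes k·ΔG = (+$154 billion) / 0.65 ≈ +$236.9 billion.
ΔT of +$154 billion changes first-round spending by −c·ΔT = −$120.12 billion, contributing k·(−c·ΔT) = (−$120.12 billion) / 0.65 = −$184.8 billion.
Net ΔY = k(ΔG − c·ΔT) = (+$33.88 billion) / 0.65 ≈ +$52 billion.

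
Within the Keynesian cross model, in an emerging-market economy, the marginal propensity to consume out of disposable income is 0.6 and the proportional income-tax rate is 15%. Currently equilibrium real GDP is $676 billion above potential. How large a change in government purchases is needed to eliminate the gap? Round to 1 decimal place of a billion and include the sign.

Spending multiplier = 1/(1 − c(1−t)) = 1/(1 − 0.6×0.85) = 1/0.49 ≈ 2.041.
Need ΔY = −$676 billion, so ΔG = ΔY/k = (−$676 billion) × 0.49 ≈ −$331.2 billion.
The government should cut government purchases by $331.2 billion.

−$331.2 billion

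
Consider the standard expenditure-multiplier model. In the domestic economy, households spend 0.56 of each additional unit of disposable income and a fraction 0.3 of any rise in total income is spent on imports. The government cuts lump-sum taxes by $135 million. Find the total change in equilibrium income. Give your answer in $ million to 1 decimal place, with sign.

A lump-sum tax change of −$135 million shifts disposable income by +$135 million; first-round consumption changes by −c × ΔT = −0.56 × (−$135 million) = +$75.6 million.
Expenditure multiplier = 1/(1 − c + m) = 1/(1 − 0.56 + 0.3) = 1/0.74 ≈ 1.351.
The tax multiplier is −c × k ≈ −0.757, so ΔY = k × (−c·ΔT) = (+$75.6 million) / 0.74 ≈ +$102.2 million.

+$102.2 million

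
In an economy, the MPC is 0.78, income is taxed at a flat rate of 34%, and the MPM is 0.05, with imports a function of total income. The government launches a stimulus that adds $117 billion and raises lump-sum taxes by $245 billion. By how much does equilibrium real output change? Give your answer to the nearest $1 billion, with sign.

−$138 billion

Expenditure multiplier = 1/(1 − c(1−t) + m) = 1/(1 − 0.78×0.66 + 0.05) = 1/0.5352 ≈ 1.868.
ΔG contributes k·ΔG = (+$117 billion) / 0.5352 ≈ +$218.6 billion.
ΔT of +$245 billion changes first-round spending by −c·ΔT = −$191.1 billion, contributing k·(−c·ΔT) = (−$191.1 billion) / 0.5352 ≈ −$357.1 billion.
Net ΔY = k(ΔG − c·ΔT) = (−$74.1 billion) / 0.5352 ≈ −$138 billion.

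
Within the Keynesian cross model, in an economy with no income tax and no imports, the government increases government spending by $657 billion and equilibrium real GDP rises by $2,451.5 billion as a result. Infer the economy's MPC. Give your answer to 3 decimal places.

Implied spending multiplier k = ΔY/ΔG = 2,451.5/657 ≈ 3.7314.
Since k = 1/(1 − MPC), MPC = 1 − 1/k = 1 − ΔG/ΔY = 1 − 657/2,451.5 ≈ 0.732.

0.732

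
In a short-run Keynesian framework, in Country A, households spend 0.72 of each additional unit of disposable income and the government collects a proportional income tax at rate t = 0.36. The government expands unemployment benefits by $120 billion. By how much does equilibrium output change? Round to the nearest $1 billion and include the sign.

+$160 billion

The transfer change shifts disposable income by +$120 billion, so first-round consumption changes by c·ΔTR = 0.72 × (+$120 billion) = +$86.4 billion.
Expenditure multiplier = 1/(1 − c(1−t)) = 1/(1 − 0.72×0.64) = 1/0.5392 ≈ 1.855.
The transfer multiplier is c × k ≈ 1.335, so ΔY = k × (c·ΔTR) = (+$86.4 billion) / 0.5392 ≈ +$160 billion.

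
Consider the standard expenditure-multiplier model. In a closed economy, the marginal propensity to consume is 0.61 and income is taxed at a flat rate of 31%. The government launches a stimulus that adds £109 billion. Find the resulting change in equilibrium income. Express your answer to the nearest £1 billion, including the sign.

+£188 billion

Spending multiplier = 1/(1 − c(1−t)) = 1/(1 − 0.61×0.69) = 1/0.5791 ≈ 1.727.
ΔY = k × ΔG = (+£109 billion) / 0.5791 ≈ +£188 billion.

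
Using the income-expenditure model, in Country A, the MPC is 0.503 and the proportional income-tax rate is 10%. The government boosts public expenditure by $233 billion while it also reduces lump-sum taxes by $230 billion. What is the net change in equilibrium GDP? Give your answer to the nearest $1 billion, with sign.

Expenditure multiplier = 1/(1 − c(1−t)) = 1/(1 − 0.503×0.9) = 1/0.5473 ≈ 1.827.
ΔG contributes k·ΔG = (+$233 billion) / 0.5473 ≈ +$425.7 billion.
ΔT of −$230 billion changes first-round spending by −c·ΔT = +$115.69 billion, contributing k·(−c·ΔT) = (+$115.69 billion) / 0.5473 ≈ +$211.4 billion.
Net ΔY = k(ΔG − c·ΔT) = (+$348.69 billion) / 0.5473 ≈ +$637 billion.

+$637 billion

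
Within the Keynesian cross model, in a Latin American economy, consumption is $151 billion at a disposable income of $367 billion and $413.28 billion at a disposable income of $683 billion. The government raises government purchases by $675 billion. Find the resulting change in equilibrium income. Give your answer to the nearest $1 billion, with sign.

MPC = ΔC/ΔYd = (413.28 − 151)/(683 − 367) = 262.28/316 = 0.83.
Expenditure multiplier = 1/(1 − MPC) = 1/(1 − 0.83) = 1/0.17 ≈ 5.882.
ΔY = k × ΔG = (+$675 billion) / 0.17 ≈ +$3,971 billion.

+$3,971 billion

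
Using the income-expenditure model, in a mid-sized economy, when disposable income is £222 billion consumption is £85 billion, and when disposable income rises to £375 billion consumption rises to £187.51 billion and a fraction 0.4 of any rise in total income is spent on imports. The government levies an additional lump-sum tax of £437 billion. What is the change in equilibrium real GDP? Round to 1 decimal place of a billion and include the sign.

−£401.1 billion

MPC = ΔC/ΔYd = (187.51 − 85)/(375 − 222) = 102.51/153 = 0.67.
A lump-sum tax change of +£437 billion shifts disposable income by −£437 billion; first-round consumption changes by −c × ΔT = −0.67 × (+£437 billion) = −£292.79 billion.
Expenditure multiplier = 1/(1 − c + m) = 1/(1 − 0.67 + 0.4) = 1/0.73 ≈ 1.37.
The tax multiplier is −c × k ≈ −0.918, so ΔY = k × (−c·ΔT) = (−£292.79 billion) / 0.73 ≈ −£401.1 billion.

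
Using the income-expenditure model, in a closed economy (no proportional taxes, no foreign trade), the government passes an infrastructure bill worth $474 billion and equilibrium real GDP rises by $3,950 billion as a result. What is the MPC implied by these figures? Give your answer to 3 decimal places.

0.880

Implied spending multiplier k = ΔY/ΔG = 3,950/474 ≈ 8.3333.
Since k = 1/(1 − MPC), MPC = 1 − 1/k = 1 − ΔG/ΔY = 1 − 474/3,950 = 0.880.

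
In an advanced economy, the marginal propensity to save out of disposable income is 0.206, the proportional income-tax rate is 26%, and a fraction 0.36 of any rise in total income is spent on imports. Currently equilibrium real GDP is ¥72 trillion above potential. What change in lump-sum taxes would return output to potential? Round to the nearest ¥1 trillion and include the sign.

+¥70 trillion

MPC = 1 − MPS = 1 − 0.206 = 0.794.
Spending multiplier = 1/(1 − c(1−t) + m) = 1/(1 − 0.794×0.74 + 0.36) = 1/0.77244 ≈ 1.295.
Tax multiplier = −c·k = −0.794/0.77244 ≈ −1.028. Need ΔY = −¥72 trillion, so ΔT = ΔY/(−c·k) = −(−¥72 trillion) × 0.77244 / 0.794 ≈ +¥70 trillion.
The government should raise lump-sum taxes by ¥70 trillion.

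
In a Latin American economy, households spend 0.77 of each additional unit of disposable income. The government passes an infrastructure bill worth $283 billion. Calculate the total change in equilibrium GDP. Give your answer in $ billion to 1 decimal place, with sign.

Expenditure multiplier = 1/(1 − MPC) = 1/(1 − 0.77) = 1/0.23 ≈ 4.348.
ΔY = k × ΔG = (+$283 billion) / 0.23 ≈ +$1,230.4 billion.

+$1,230.4 billion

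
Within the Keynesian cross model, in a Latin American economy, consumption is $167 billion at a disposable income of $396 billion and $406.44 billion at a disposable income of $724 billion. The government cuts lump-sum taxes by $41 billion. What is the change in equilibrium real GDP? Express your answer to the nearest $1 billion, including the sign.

MPC = ΔC/ΔYd = (406.44 − 167)/(724 − 396) = 239.44/328 = 0.73.
A lump-sum tax change of −$41 billion shifts disposable income by +$41 billion; first-round consumption changes by −c × ΔT = −0.73 × (−$41 billion) = +$29.93 billion.
Expenditure multiplier = 1/(1 − MPC) = 1/(1 − 0.73) = 1/0.27 ≈ 3.704.
The tax multiplier is −c × k ≈ −2.704, so ΔY = k × (−c·ΔT) = (+$29.93 billion) / 0.27 ≈ +$111 billion.

+$111 billion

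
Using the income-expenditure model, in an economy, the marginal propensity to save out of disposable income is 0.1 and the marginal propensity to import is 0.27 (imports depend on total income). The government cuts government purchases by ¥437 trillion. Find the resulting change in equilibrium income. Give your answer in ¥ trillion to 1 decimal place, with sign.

MPC = 1 − MPS = 1 − 0.1 = 0.9.
Spending multiplier = 1/(1 − c + m) = 1/(1 − 0.9 + 0.27) = 1/0.37 ≈ 2.703.
ΔY = k × ΔG = (−¥437 trillion) / 0.37 ≈ −¥1,181.1 trillion.

−¥1,181.1 trillion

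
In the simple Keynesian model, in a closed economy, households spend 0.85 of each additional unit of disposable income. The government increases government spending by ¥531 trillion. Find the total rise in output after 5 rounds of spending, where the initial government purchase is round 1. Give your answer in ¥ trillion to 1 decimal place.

Round 1 adds ΔG = ¥531 trillion; each later round is MPC = 0.85 times the previous.
After 5 rounds: 531 + 451.35 + 383.6475 + 326.100375 + 277.18531875 = ΔG·(1 − c^5)/(1 − c) = 531 × (1 − 0.4437053125)/0.15 ≈ ¥1,969.3 trillion.

¥1,969.3 trillion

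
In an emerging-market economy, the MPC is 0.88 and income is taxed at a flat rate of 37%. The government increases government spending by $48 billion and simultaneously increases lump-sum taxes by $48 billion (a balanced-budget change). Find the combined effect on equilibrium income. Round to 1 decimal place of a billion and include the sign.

+$12.9 billion

Expenditure multiplier = 1/(1 − c(1−t)) = 1/(1 − 0.88×0.63) = 1/0.4456 ≈ 2.244.
ΔG contributes k·ΔG = (+$48 billion) / 0.4456 ≈ +$107.7 billion.
ΔT of +$48 billion changes first-round spending by −c·ΔT = −$42.24 billion, contributing k·(−c·ΔT) = (−$42.24 billion) / 0.4456 ≈ −$94.8 billion.
Net ΔY = k(ΔG − c·ΔT) = (+$5.76 billion) / 0.4456 ≈ +$12.9 billion.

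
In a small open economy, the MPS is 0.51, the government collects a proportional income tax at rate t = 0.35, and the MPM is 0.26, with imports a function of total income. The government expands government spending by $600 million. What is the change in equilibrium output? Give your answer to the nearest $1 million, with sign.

MPC = 1 − MPS = 1 − 0.51 = 0.49.
Government-spending multiplier = 1/(1 − c(1−t) + m) = 1/(1 − 0.49×0.65 + 0.26) = 1/0.9415 ≈ 1.062.
ΔY = k × ΔG = (+$600 million) / 0.9415 ≈ +$637 million.

+$637 million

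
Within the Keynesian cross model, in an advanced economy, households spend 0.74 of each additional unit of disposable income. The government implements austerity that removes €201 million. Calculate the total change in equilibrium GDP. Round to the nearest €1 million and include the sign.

−€773 million

Expenditure multiplier = 1/(1 − MPC) = 1/(1 − 0.74) = 1/0.26 ≈ 3.846.
ΔY = k × ΔG = (−€201 million) / 0.26 ≈ −€773 million.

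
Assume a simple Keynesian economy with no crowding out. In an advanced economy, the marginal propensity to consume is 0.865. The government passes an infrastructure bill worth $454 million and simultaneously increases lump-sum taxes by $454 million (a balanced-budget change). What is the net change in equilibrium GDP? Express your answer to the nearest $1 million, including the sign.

+$454 million

Expenditure multiplier = 1/(1 − MPC) = 1/(1 − 0.865) = 1/0.135 ≈ 7.407.
ΔG contributes k·ΔG = (+$454 million) / 0.135 ≈ +$3,363 million.
ΔT of +$454 million changes first-round spending by −c·ΔT = −$392.71 million, contributing k·(−c·ΔT) = (−$392.71 million) / 0.135 ≈ −$2,909 million.
With ΔG = ΔT and no other leakages, the balanced-budget multiplier is 1, so ΔY = ΔG = +$454 million.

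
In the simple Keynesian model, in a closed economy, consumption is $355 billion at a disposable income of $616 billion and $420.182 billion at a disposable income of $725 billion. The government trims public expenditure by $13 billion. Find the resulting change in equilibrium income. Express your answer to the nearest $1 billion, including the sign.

−$32 billion

MPC = ΔC/ΔYd = (420.182 − 355)/(725 − 616) = 65.182/109 = 0.598.
Expenditure multiplier = 1/(1 − MPC) = 1/(1 − 0.598) = 1/0.402 ≈ 2.488.
ΔY = k × ΔG = (−$13 billion) / 0.402 ≈ −$32 billion.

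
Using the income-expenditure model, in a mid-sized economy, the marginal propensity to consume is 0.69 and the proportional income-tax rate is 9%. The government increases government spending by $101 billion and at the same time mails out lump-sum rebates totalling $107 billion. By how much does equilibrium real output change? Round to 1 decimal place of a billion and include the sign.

+$469.8 billion

Expenditure multiplier = 1/(1 − c(1−t)) = 1/(1 − 0.69×0.91) = 1/0.3721 ≈ 2.687.
ΔG contributes k·ΔG = (+$101 billion) / 0.3721 ≈ +$271.4 billion.
ΔT of −$107 billion changes first-round spending by −c·ΔT = +$73.83 billion, contributing k·(−c·ΔT) = (+$73.83 billion) / 0.3721 ≈ +$198.4 billion.
Net ΔY = k(ΔG − c·ΔT) = (+$174.83 billion) / 0.3721 ≈ +$469.8 billion.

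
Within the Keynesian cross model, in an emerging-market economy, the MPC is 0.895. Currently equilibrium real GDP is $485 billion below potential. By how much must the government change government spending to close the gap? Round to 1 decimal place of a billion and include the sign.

Spending multiplier = 1/(1 − MPC) = 1/(1 − 0.895) = 1/0.105 ≈ 9.524.
Need ΔY = +$485 billion, so ΔG = ΔY/k = (+$485 billion) × 0.105 ≈ +$50.9 billion.
The government should increase government spending by $50.9 billion.

+$50.9 billion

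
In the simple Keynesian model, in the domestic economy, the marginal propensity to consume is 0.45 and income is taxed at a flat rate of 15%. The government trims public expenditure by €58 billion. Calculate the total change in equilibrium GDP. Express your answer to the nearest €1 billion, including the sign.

−€94 billion

Government-spending multiplier = 1/(1 − c(1−t)) = 1/(1 − 0.45×0.85) = 1/0.6175 ≈ 1.619.
ΔY = k × ΔG = (−€58 billion) / 0.6175 ≈ −€94 billion.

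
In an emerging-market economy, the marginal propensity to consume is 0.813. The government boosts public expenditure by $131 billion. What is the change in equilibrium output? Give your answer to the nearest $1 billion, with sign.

+$701 billion

Spending multiplier = 1/(1 − MPC) = 1/(1 − 0.813) = 1/0.187 ≈ 5.348.
ΔY = k × ΔG = (+$131 billion) / 0.187 ≈ +$701 billion.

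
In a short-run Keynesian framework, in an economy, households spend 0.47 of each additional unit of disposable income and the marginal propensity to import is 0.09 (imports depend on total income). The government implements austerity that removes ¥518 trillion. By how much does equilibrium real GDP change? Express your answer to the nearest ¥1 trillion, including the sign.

Spending multiplier = 1/(1 − c + m) = 1/(1 − 0.47 + 0.09) = 1/0.62 ≈ 1.613.
ΔY = k × ΔG = (−¥518 trillion) / 0.62 ≈ −¥835 trillion.

−¥835 trillion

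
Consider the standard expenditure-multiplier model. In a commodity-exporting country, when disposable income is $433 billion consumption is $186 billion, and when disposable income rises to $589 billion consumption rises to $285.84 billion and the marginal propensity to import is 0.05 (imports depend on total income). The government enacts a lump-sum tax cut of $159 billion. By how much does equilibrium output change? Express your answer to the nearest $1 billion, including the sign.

MPC = ΔC/ΔYd = (285.84 − 186)/(589 − 433) = 99.84/156 = 0.64.
A lump-sum tax change of −$159 billion shifts disposable income by +$159 billion; first-round consumption changes by −c × ΔT = −0.64 × (−$159 billion) = +$101.76 billion.
Expenditure multiplier = 1/(1 − c + m) = 1/(1 − 0.64 + 0.05) = 1/0.41 ≈ 2.439.
The tax multiplier is −c × k ≈ −1.561, so ΔY = k × (−c·ΔT) = (+$101.76 billion) / 0.41 ≈ +$248 billion.

+$248 billion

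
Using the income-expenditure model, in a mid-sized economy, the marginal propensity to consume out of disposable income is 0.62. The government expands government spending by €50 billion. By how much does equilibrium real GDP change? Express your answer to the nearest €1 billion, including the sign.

Expenditure multiplier = 1/(1 − MPC) = 1/(1 − 0.62) = 1/0.38 ≈ 2.632.
ΔY = k × ΔG = (+€50 billion) / 0.38 ≈ +€132 billion.

+€132 billion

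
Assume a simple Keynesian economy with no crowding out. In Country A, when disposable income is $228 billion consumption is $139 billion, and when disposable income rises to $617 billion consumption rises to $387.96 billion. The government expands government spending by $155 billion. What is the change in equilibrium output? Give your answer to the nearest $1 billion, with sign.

MPC = ΔC/ΔYd = (387.96 − 139)/(617 − 228) = 248.96/389 = 0.64.
Expenditure multiplier = 1/(1 − MPC) = 1/(1 − 0.64) = 1/0.36 ≈ 2.778.
ΔY = k × ΔG = (+$155 billion) / 0.36 ≈ +$431 billion.

+$431 billion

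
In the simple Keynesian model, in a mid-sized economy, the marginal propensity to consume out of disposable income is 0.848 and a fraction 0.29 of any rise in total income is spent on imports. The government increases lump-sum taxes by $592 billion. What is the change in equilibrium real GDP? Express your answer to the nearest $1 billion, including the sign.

−$1,136 billion

A lump-sum tax change of +$592 billion shifts disposable income by −$592 billion; first-round consumption changes by −c × ΔT = −0.848 × (+$592 billion) = −$502.016 billion.
Expenditure multiplier = 1/(1 − c + m) = 1/(1 − 0.848 + 0.29) = 1/0.442 ≈ 2.262.
The tax multiplier is −c × k ≈ −1.919, so ΔY = k × (−c·ΔT) = (−$502.016 billion) / 0.442 ≈ −$1,136 billion.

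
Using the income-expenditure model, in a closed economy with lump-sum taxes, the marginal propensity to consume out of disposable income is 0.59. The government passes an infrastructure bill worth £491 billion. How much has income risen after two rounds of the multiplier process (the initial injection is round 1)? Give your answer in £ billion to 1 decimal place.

Round 1 adds ΔG = £491 billion; each later round is MPC = 0.59 times the previous.
After 2 rounds: 491 + 289.69 = ΔG·(1 − c^2)/(1 − c) = 491 × (1 − 0.3481)/0.41 ≈ £780.7 billion.

£780.7 billion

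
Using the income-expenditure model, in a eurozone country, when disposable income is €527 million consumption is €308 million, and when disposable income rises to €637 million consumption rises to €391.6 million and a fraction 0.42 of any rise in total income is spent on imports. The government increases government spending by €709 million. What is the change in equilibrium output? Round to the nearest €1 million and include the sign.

+€1,074 million

MPC = ΔC/ΔYd = (391.6 − 308)/(637 − 527) = 83.6/110 = 0.76.
Expenditure multiplier = 1/(1 − c + m) = 1/(1 − 0.76 + 0.42) = 1/0.66 ≈ 1.515.
ΔY = k × ΔG = (+€709 million) / 0.66 ≈ +€1,074 million.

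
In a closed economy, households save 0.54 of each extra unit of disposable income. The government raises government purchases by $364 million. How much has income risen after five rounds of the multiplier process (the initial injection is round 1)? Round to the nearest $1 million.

MPC = 1 − MPS = 1 − 0.54 = 0.46.
Round 1 adds ΔG = $364 million; each later round is MPC = 0.46 times the previous.
After 5 rounds: 364 + 167.44 + 77.0224 + 35.430304 + 16.29793984 = ΔG·(1 − c^5)/(1 − c) = 364 × (1 − 0.0205962976)/0.54 ≈ $660 million.

$660 million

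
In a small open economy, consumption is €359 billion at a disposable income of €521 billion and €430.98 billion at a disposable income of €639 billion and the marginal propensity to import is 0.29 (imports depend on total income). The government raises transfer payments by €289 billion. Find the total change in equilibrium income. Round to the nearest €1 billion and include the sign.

+€259 billion

MPC = ΔC/ΔYd = (430.98 − 359)/(639 − 521) = 71.98/118 = 0.61.
The transfer change shifts disposable income by +€289 billion, so first-round consumption changes by c·ΔTR = 0.61 × (+€289 billion) = +€176.29 billion.
Expenditure multiplier = 1/(1 − c + m) = 1/(1 − 0.61 + 0.29) = 1/0.68 ≈ 1.471.
The transfer multiplier is c × k ≈ 0.897, so ΔY = k × (c·ΔTR) = (+€176.29 billion) / 0.68 ≈ +€259 billion.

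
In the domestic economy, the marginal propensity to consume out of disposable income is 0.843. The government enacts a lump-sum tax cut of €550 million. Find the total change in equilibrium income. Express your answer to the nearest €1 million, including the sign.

A lump-sum tax change of −€550 million shifts disposable income by +€550 million; first-round consumption changes by −c × ΔT = −0.843 × (−€550 million) = +€463.65 million.
Expenditure multiplier = 1/(1 − MPC) = 1/(1 − 0.843) = 1/0.157 ≈ 6.369.
The tax multiplier is −c × k ≈ −5.369, so ΔY = k × (−c·ΔT) = (+€463.65 million) / 0.157 ≈ +€2,953 million.

+€2,953 million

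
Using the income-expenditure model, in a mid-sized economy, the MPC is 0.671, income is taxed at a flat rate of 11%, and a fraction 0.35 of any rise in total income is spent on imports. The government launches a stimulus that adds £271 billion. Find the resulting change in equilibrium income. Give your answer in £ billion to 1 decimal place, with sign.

Spending multiplier = 1/(1 − c(1−t) + m) = 1/(1 − 0.671×0.89 + 0.35) = 1/0.75281 ≈ 1.328.
ΔY = k × ΔG = (+£271 billion) / 0.75281 ≈ +£360 billion.

+£360.0 billion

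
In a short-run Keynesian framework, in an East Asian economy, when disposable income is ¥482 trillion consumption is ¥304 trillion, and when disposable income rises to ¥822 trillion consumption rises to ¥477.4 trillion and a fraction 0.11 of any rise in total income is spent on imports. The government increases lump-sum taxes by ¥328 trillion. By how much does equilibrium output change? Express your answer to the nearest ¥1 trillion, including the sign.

−¥279 trillion

MPC = ΔC/ΔYd = (477.4 − 304)/(822 − 482) = 173.4/340 = 0.51.
A lump-sum tax change of +¥328 trillion shifts disposable income by −¥328 trillion; first-round consumption changes by −c × ΔT = −0.51 × (+¥328 trillion) = −¥167.28 trillion.
Expenditure multiplier = 1/(1 − c + m) = 1/(1 − 0.51 + 0.11) = 1/0.6 ≈ 1.667.
The tax multiplier is −c × k = −0.85, so ΔY = k × (−c·ΔT) = (−¥167.28 trillion) / 0.6 ≈ −¥279 trillion.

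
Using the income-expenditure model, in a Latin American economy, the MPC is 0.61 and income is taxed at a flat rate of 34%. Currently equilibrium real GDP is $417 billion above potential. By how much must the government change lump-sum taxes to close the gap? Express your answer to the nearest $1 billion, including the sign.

Spending multiplier = 1/(1 − c(1−t)) = 1/(1 − 0.61×0.66) = 1/0.5974 ≈ 1.674.
Tax multiplier = −c·k = −0.61/0.5974 ≈ −1.021. Need ΔY = −$417 billion, so ΔT = ΔY/(−c·k) = −(−$417 billion) × 0.5974 / 0.61 ≈ +$408 billion.
The government should raise lump-sum taxes by $408 billion.

+$408 billion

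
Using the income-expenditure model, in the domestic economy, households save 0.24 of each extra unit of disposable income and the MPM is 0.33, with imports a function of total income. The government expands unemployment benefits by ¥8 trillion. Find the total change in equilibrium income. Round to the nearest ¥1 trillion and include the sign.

MPC = 1 − MPS = 1 − 0.24 = 0.76.
The transfer change shifts disposable income by +¥8 trillion, so first-round consumption changes by c·ΔTR = 0.76 × (+¥8 trillion) = +¥6.08 trillion.
Expenditure multiplier = 1/(1 − c + m) = 1/(1 − 0.76 + 0.33) = 1/0.57 ≈ 1.754.
The transfer multiplier is c × k ≈ 1.333, so ΔY = k × (c·ΔTR) = (+¥6.08 trillion) / 0.57 ≈ +¥11 trillion.

+¥11 trillion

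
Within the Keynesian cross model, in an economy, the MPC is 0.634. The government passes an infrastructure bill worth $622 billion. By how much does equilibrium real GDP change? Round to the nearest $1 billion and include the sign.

Spending multiplier = 1/(1 − MPC) = 1/(1 − 0.634) = 1/0.366 ≈ 2.732.
ΔY = k × ΔG = (+$622 billion) / 0.366 ≈ +$1,699 billion.

+$1,699 billion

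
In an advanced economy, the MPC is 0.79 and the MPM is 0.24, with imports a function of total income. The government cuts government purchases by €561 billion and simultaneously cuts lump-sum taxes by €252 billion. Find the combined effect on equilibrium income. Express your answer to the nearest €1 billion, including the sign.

−€804 billion

Expenditure multiplier = 1/(1 − c + m) = 1/(1 − 0.79 + 0.24) = 1/0.45 ≈ 2.222.
ΔG contributes k·ΔG = (−€561 billion) / 0.45 ≈ −€1,246.7 billion.
ΔT of −€252 billion changes first-round spending by −c·ΔT = +€199.08 billion, contributing k·(−c·ΔT) = (+€199.08 billion) / 0.45 = +€442.4 billion.
Net ΔY = k(ΔG − c·ΔT) = (−€361.92 billion) / 0.45 ≈ −€804 billion.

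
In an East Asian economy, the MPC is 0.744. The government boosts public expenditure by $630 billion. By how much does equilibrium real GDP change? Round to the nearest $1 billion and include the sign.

+$2,461 billion

Government-spending multiplier = 1/(1 − MPC) = 1/(1 − 0.744) = 1/0.256 ≈ 3.906.
ΔY = k × ΔG = (+$630 billion) / 0.256 ≈ +$2,461 billion.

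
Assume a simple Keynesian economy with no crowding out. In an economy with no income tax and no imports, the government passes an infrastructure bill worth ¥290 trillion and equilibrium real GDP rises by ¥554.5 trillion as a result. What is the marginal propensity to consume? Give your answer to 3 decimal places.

Implied spending multiplier k = ΔY/ΔG = 554.5/290 ≈ 1.9121.
Since k = 1/(1 − MPC), MPC = 1 − 1/k = 1 − ΔG/ΔY = 1 − 290/554.5 ≈ 0.477.

0.477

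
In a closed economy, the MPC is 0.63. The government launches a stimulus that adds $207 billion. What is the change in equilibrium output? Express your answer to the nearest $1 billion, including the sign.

Spending multiplier = 1/(1 − MPC) = 1/(1 − 0.63) = 1/0.37 ≈ 2.703.
ΔY = k × ΔG = (+$207 billion) / 0.37 ≈ +$559 billion.

+$559 billion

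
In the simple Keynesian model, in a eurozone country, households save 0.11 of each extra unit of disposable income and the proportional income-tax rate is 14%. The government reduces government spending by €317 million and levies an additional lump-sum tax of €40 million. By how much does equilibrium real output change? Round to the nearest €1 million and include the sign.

MPC = 1 − MPS = 1 − 0.11 = 0.89.
Expenditure multiplier = 1/(1 − c(1−t)) = 1/(1 − 0.89×0.86) = 1/0.2346 ≈ 4.263.
ΔG contributes k·ΔG = (−€317 million) / 0.2346 ≈ −€1,351.2 million.
ΔT of +€40 million changes first-round spending by −c·ΔT = −€35.6 million, contributing k·(−c·ΔT) = (−€35.6 million) / 0.2346 ≈ −€151.7 million.
Net ΔY = k(ΔG − c·ΔT) = (−€352.6 million) / 0.2346 ≈ −€1,503 million.

−€1,503 million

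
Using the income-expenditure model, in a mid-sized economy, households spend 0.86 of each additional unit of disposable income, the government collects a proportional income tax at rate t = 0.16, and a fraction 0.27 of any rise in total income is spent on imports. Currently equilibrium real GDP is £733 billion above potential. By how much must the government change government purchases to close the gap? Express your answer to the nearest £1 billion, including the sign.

−£401 billion

Spending multiplier = 1/(1 − c(1−t) + m) = 1/(1 − 0.86×0.84 + 0.27) = 1/0.5476 ≈ 1.826.
Need ΔY = −£733 billion, so ΔG = ΔY/k = (−£733 billion) × 0.5476 ≈ −£401 billion.
The government should cut government purchases by £401 billion.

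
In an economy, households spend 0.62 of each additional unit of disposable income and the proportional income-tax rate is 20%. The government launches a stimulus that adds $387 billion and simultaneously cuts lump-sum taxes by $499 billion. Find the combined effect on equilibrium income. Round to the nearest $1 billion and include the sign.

Expenditure multiplier = 1/(1 − c(1−t)) = 1/(1 − 0.62×0.8) = 1/0.504 ≈ 1.984.
ΔG contributes k·ΔG = (+$387 billion) / 0.504 ≈ +$767.9 billion.
ΔT of −$499 billion changes first-round spending by −c·ΔT = +$309.38 billion, contributing k·(−c·ΔT) = (+$309.38 billion) / 0.504 ≈ +$613.8 billion.
Net ΔY = k(ΔG − c·ΔT) = (+$696.38 billion) / 0.504 ≈ +$1,382 billion.

+$1,382 billion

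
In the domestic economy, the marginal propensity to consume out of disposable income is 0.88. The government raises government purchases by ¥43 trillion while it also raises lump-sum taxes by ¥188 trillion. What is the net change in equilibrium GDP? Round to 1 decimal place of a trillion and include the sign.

Expenditure multiplier = 1/(1 − MPC) = 1/(1 − 0.88) = 1/0.12 ≈ 8.333.
ΔG contributes k·ΔG = (+¥43 trillion) / 0.12 ≈ +¥358.3 trillion.
ΔT of +¥188 trillion changes first-round spending by −c·ΔT = −¥165.44 trillion, contributing k·(−c·ΔT) = (−¥165.44 trillion) / 0.12 ≈ −¥1,378.7 trillion.
Net ΔY = k(ΔG − c·ΔT) = (−¥122.44 trillion) / 0.12 ≈ −¥1,020.3 trillion.

−¥1,020.3 trillion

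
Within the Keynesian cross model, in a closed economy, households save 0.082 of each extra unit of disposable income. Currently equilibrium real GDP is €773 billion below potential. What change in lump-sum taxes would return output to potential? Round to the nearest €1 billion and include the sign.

−€69 billion

MPC = 1 − MPS = 1 − 0.082 = 0.918.
Spending multiplier = 1/(1 − MPC) = 1/(1 − 0.918) = 1/0.082 ≈ 12.195.
Tax multiplier = −c·k = −0.918/0.082 ≈ −11.195. Need ΔY = +€773 billion, so ΔT = ΔY/(−c·k) = −(+€773 billion) × 0.082 / 0.918 ≈ −€69 billion.
The government should cut lump-sum taxes by €69 billion.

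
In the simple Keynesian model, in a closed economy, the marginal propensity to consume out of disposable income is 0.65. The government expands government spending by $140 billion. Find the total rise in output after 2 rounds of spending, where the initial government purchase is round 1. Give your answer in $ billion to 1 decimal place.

Round 1 adds ΔG = $140 billion; each later round is MPC = 0.65 times the previous.
After 2 rounds: 140 + 91 = ΔG·(1 − c^2)/(1 − c) = 140 × (1 − 0.4225)/0.35 = $231 billion.

$231.0 billion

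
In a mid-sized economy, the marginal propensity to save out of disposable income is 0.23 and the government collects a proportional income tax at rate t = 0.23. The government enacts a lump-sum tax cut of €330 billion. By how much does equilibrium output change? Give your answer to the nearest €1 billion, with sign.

MPC = 1 − MPS = 1 − 0.23 = 0.77.
A lump-sum tax change of −€330 billion shifts disposable income by +€330 billion; first-round consumption changes by −c × ΔT = −0.77 × (−€330 billion) = +€254.1 billion.
Expenditure multiplier = 1/(1 − c(1−t)) = 1/(1 − 0.77×0.77) = 1/0.4071 ≈ 2.456.
The tax multiplier is −c × k ≈ −1.891, so ΔY = k × (−c·ΔT) = (+€254.1 billion) / 0.4071 ≈ +€624 billion.

+€624 billion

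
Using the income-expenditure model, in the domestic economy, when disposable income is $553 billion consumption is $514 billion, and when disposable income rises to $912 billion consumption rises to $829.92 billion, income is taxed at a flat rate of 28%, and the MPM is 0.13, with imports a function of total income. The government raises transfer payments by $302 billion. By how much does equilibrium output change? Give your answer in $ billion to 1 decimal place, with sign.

MPC = ΔC/ΔYd = (829.92 − 514)/(912 − 553) = 315.92/359 = 0.88.
The transfer change shifts disposable income by +$302 billion, so first-round consumption changes by c·ΔTR = 0.88 × (+$302 billion) = +$265.76 billion.
Expenditure multiplier = 1/(1 − c(1−t) + m) = 1/(1 − 0.88×0.72 + 0.13) = 1/0.4964 ≈ 2.015.
The transfer multiplier is c × k ≈ 1.773, so ΔY = k × (c·ΔTR) = (+$265.76 billion) / 0.4964 ≈ +$535.4 billion.

+$535.4 billion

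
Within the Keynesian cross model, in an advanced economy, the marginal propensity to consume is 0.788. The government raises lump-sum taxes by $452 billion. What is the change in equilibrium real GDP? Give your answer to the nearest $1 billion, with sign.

−$1,680 billion

A lump-sum tax change of +$452 billion shifts disposable income by −$452 billion; first-round consumption changes by −c × ΔT = −0.788 × (+$452 billion) = −$356.176 billion.
Expenditure multiplier = 1/(1 − MPC) = 1/(1 − 0.788) = 1/0.212 ≈ 4.717.
The tax multiplier is −c × k ≈ −3.717, so ΔY = k × (−c·ΔT) = (−$356.176 billion) / 0.212 ≈ −$1,680 billion.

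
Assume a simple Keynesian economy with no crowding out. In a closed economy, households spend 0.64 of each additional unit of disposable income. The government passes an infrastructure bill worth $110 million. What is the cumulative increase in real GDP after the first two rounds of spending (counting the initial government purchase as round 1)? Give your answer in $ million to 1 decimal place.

$180.4 million

Round 1 adds ΔG = $110 million; each later round is MPC = 0.64 times the previous.
After 2 rounds: 110 + 70.4 = ΔG·(1 − c^2)/(1 − c) = 110 × (1 − 0.4096)/0.36 = $180.4 million.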